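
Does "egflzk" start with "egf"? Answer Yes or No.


Input string: 'egflzk'
Prefix to check: 'egf'
First 3 characters of input: 'egf'
Match: True
Result: Yes


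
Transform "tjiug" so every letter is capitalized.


Input string: 'tjiug'
Operation: convert each letter to uppercase
Mapping: 't'->'T', 'j'->'J', 'i'->'I', 'u'->'U', 'g'->'G'
Result: TJIUG


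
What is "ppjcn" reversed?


Input string: 'ppjcn'
Operation: reverse character order
Original order: 'p' -> 'p' -> 'j' -> 'c' -> 'n'
Reversed order: 'n' -> 'c' -> 'j' -> 'p' -> 'p'
Result: ncjpp


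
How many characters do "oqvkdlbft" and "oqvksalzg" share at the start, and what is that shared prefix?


String 1: 'oqvkdlbft'
String 2: 'oqvksalzg'
Compare position by position:
pos 0: 'o' vs 'o' match
pos 1: 'q' vs 'q' match
pos 2: 'v' vs 'v' match
pos 3: 'k' vs 'k' match
pos 4: 'd' vs 's' differ -> stop
Longest common prefix: "oqvk" (length 4)


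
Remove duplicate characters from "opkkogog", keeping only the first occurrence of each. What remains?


Input: 'opkkogog'
Operation: keep first occurrence of each character
Scan: s[0]='o' new -> keep; s[1]='p' new -> keep; s[2]='k' new -> keep; s[3]='k' seen -> skip; s[4]='o' seen -> skip; s[5]='g' new -> keep; s[6]='o' seen -> skip; s[7]='g' seen -> skip
Result: opkg


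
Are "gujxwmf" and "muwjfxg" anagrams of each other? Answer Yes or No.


String 1: 'gujxwmf' -> sorted: 'fgjmuwx'
String 2: 'muwjfxg' -> sorted: 'fgjmuwx'
Compare sorted forms: 'fgjmuwx' == 'fgjmuwx'
Anagram: Yes


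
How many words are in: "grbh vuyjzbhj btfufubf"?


Input string: 'grbh vuyjzbhj btfufubf'
Operation: split by spaces
Words found: 'grbh', 'vuyjzbhj', 'btfufubf'
Word count: 3


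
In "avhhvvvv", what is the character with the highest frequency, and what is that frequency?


Input: 'avhhvvvv'
Operation: tally each character
Counts: 'a':1, 'h':2, 'v':5
Maximum: 'v' appears 5 times


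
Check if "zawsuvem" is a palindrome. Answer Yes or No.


Input string: 'zawsuvem'
Reversed: 'mevuswaz'
Compare pairs: s[0]='z' vs s[7]='m' (mismatch), s[1]='a' vs s[6]='e' (mismatch), s[2]='w' vs s[5]='v' (mismatch), s[3]='s' vs s[4]='u' (mismatch)
Palindrome: No


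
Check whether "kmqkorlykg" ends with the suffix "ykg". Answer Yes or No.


Input string: 'kmqkorlykg'
Suffix to check: 'ykg'
Last 3 characters of input: 'ykg'
Match: True
Result: Yes


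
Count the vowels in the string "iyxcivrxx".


Input string: 'iyxcivrxx'
Operation: count vowels (a, e, i, o, u)
Scan: s[0]='i' (vowel), s[1]='y', s[2]='x', s[3]='c', s[4]='i' (vowel), s[5]='v', s[6]='r', s[7]='x', s[8]='x'
Vowels found: 2
Result: 2


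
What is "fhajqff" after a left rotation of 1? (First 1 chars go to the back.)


Input: 'fhajqff', shift = 1
Operation: split at index 1 and swap parts
Front part s[0:1] = 'f'
Back part s[1:] = 'hajqff'
Rotated = back + front = 'hajqff' + 'f'
Result: hajqfff


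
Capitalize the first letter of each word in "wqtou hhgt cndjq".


Input string: 'wqtou hhgt cndjq'
Operation: capitalize first letter of each word
Word transformations: 'wqtou'->'Wqtou', 'hhgt'->'Hhgt', 'cndjq'->'Cndjq'
Result: Wqtou Hhgt Cndjq


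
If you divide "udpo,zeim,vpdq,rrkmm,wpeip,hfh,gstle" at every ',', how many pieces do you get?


Input string: 'udpo,zeim,vpdq,rrkmm,wpeip,hfh,gstle'
Delimiter: ','
Split result: 'udpo', 'zeim', 'vpdq', 'rrkmm', 'wpeip', 'hfh', 'gstle'
Number of parts: 7


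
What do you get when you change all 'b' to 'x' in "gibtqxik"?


Input string: 'gibtqxik'
Operation: replace 'b' with 'x'
Positions of 'b': 2
After replacement: gixtqxik


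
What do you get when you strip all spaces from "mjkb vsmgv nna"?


Input string: 'mjkb vsmgv nna'
Operation: remove all spaces
Words: 'mjkb', 'vsmgv', 'nna'
Join without spaces: mjkbvsmgvnna


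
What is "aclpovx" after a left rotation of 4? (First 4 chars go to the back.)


Input: 'aclpovx', shift = 4
Operation: split at index 4 and swap parts
Front part s[0:4] = 'aclp'
Back part s[4:] = 'ovx'
Rotated = back + front = 'ovx' + 'aclp'
Result: ovxaclp


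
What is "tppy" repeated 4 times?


Input string: 'tppy'
Operation: repeat 4 times
Concatenation: 'tppy' + 'tppy' + 'tppy' + 'tppy'
Result: tppytppytppytppy


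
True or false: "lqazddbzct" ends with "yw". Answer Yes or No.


Input string: 'lqazddbzct'
Suffix to check: 'yw'
Last 2 characters of input: 'ct'
Match: False
Result: No


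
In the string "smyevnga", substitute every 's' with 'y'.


Input string: 'smyevnga'
Operation: replace 's' with 'y'
Positions of 's': 0
After replacement: ymyevnga


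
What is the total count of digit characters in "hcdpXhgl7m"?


Input string: 'hcdpXhgl7m'
Operation: count digit characters (0-9)
Scan: 'h', 'c', 'd', 'p', 'X', 'h', 'g', 'l', '7'(digit), 'm'
Digits found: 1
Result: 1


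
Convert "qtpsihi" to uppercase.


Input string: 'qtpsihi'
Operation: convert each letter to uppercase
Mapping: 'q'->'Q', 't'->'T', 'p'->'P', 's'->'S', 'i'->'I', 'h'->'H', 'i'->'I'
Result: QTPSIHI


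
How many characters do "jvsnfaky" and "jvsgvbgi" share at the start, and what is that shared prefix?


String 1: 'jvsnfaky'
String 2: 'jvsgvbgi'
Compare position by position:
pos 0: 'j' vs 'j' match
pos 1: 'v' vs 'v' match
pos 2: 's' vs 's' match
pos 3: 'n' vs 'g' differ -> stop
Longest common prefix: "jvs" (length 3)


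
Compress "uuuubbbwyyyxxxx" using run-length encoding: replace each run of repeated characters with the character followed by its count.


Input: 'uuuubbbwyyyxxxx'
Operation: identify consecutive runs
Runs: 'uuuu' -> u4, 'bbb' -> b3, 'w' -> w1, 'yyy' -> y3, 'xxxx' -> x4
Encoded: u4b3w1y3x4


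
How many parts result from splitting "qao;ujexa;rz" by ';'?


Input string: 'qao;ujexa;rz'
Delimiter: ';'
Split result: 'qao', 'ujexa', 'rz'
Number of parts: 3


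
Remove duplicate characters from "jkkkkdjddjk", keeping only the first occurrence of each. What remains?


Input: 'jkkkkdjddjk'
Operation: keep first occurrence of each character
Scan: s[0]='j' new -> keep; s[1]='k' new -> keep; s[2]='k' seen -> skip; s[3]='k' seen -> skip; s[4]='k' seen -> skip; s[5]='d' new -> keep; s[6]='j' seen -> skip; s[7]='d' seen -> skip; s[8]='d' seen -> skip; s[9]='j' seen -> skip; s[10]='k' seen -> skip
Result: jkd


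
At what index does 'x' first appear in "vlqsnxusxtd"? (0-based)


Input string: 'vlqsnxusxtd'
Target: 'x'
Scanning left to right: s[0]='v', s[1]='l', s[2]='q', s[3]='s', s[4]='n', s[5]='x'
First match at index: 5


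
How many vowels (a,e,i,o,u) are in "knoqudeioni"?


Input string: 'knoqudeioni'
Operation: count vowels (a, e, i, o, u)
Scan: s[0]='k', s[1]='n', s[2]='o' (vowel), s[3]='q', s[4]='u' (vowel), s[5]='d', s[6]='e' (vowel), s[7]='i' (vowel), s[8]='o' (vowel), s[9]='n', s[10]='i' (vowel)
Vowels found: 6
Result: 6


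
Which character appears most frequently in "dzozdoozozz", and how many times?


Input: 'dzozdoozozz'
Operation: tally each character
Counts: 'd':2, 'o':4, 'z':5
Maximum: 'z' appears 5 times


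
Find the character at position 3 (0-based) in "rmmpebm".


Input string: 'rmmpebm'
Operation: get character at index 3
Index mapping: s[0]='r', s[1]='m', s[2]='m', s[3]='p'
Result: 'p'


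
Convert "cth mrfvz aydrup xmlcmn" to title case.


Input string: 'cth mrfvz aydrup xmlcmn'
Operation: capitalize first letter of each word
Word transformations: 'cth'->'Cth', 'mrfvz'->'Mrfvz', 'aydrup'->'Aydrup', 'xmlcmn'->'Xmlcmn'
Result: Cth Mrfvz Aydrup Xmlcmn


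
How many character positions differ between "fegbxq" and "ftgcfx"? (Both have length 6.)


String 1: 'fegbxq'
String 2: 'ftgcfx'
Compare each position: pos 0: 'f'=='f', pos 1: 'e'!='t', pos 2: 'g'=='g', pos 3: 'b'!='c', pos 4: 'x'!='f', pos 5: 'q'!='x'
Differing positions: 4
Hamming distance: 4


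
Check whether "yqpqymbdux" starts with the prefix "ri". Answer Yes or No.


Input string: 'yqpqymbdux'
Prefix to check: 'ri'
First 2 characters of input: 'yq'
Match: False
Result: No


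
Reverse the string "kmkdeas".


Input string: 'kmkdeas'
Operation: reverse character order
Original order: 'k' -> 'm' -> 'k' -> 'd' -> 'e' -> 'a' -> 's'
Reversed order: 's' -> 'a' -> 'e' -> 'd' -> 'k' -> 'm' -> 'k'
Result: saedkmk


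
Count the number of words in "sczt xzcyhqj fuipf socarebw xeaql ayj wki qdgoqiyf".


Input string: 'sczt xzcyhqj fuipf socarebw xeaql ayj wki qdgoqiyf'
Operation: split by spaces
Words found: 'sczt', 'xzcyhqj', 'fuipf', 'socarebw', 'xeaql', 'ayj', 'wki', 'qdgoqiyf'
Word count: 8


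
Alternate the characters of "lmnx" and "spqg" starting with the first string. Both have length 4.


String 1: 'lmnx'
String 2: 'spqg'
Operation: alternate characters
Pairs: 'l'+'s', 'm'+'p', 'n'+'q', 'x'+'g'
Result: lsmpnqxg


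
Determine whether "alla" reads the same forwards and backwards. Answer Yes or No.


Input string: 'alla'
Reversed: 'alla'
Compare pairs: s[0]='a' vs s[3]='a' (match), s[1]='l' vs s[2]='l' (match)
Palindrome: Yes


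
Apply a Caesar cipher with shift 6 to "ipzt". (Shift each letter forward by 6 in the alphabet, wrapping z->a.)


Input: 'ipzt', shift = 6
Operation: for each letter, (position + 6) mod 26
Mapping: 'i'(8+6=14)->'o', 'p'(15+6=21)->'v', 'z'(25+6=31, 31 mod 26=5)->'f', 't'(19+6=25)->'z'
Result: ovfz


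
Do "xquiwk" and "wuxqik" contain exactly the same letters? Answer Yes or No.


String 1: 'xquiwk' -> sorted: 'ikquwx'
String 2: 'wuxqik' -> sorted: 'ikquwx'
Compare sorted forms: 'ikquwx' == 'ikquwx'
Anagram: Yes


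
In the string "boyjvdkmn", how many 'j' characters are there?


Input string: 'boyjvdkmn'
Target character: 'j'
Scan each position: s[3]='j'
Matches found at indices: 3
Total: 1


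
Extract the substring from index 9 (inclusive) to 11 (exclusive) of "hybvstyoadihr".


Input string: 'hybvstyoadihr'
Operation: slice [9:11]
Extract characters: s[9]='d', s[10]='i'
Result: di


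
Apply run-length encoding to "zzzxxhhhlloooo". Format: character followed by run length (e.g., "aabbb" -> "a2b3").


Input: 'zzzxxhhhlloooo'
Operation: identify consecutive runs
Runs: 'zzz' -> z3, 'xx' -> x2, 'hhh' -> h3, 'll' -> l2, 'oooo' -> o4
Encoded: z3x2h3l2o4


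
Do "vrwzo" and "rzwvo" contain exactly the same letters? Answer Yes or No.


String 1: 'vrwzo' -> sorted: 'orvwz'
String 2: 'rzwvo' -> sorted: 'orvwz'
Compare sorted forms: 'orvwz' == 'orvwz'
Anagram: Yes


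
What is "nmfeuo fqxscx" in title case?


Input string: 'nmfeuo fqxscx'
Operation: capitalize first letter of each word
Word transformations: 'nmfeuo'->'Nmfeuo', 'fqxscx'->'Fqxscx'
Result: Nmfeuo Fqxscx


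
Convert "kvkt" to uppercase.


Input string: 'kvkt'
Operation: convert each letter to uppercase
Mapping: 'k'->'K', 'v'->'V', 'k'->'K', 't'->'T'
Result: KVKT


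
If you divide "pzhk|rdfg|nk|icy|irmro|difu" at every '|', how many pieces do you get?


Input string: 'pzhk|rdfg|nk|icy|irmro|difu'
Delimiter: '|'
Split result: 'pzhk', 'rdfg', 'nk', 'icy', 'irmro', 'difu'
Number of parts: 6


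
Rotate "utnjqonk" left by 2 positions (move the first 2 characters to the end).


Input: 'utnjqonk', shift = 2
Operation: split at index 2 and swap parts
Front part s[0:2] = 'ut'
Back part s[2:] = 'njqonk'
Rotated = back + front = 'njqonk' + 'ut'
Result: njqonkut


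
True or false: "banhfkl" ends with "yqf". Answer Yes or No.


Input string: 'banhfkl'
Suffix to check: 'yqf'
Last 3 characters of input: 'fkl'
Match: False
Result: No


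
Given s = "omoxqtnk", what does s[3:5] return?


Input string: 'omoxqtnk'
Operation: slice [3:5]
Extract characters: s[3]='x', s[4]='q'
Result: xq


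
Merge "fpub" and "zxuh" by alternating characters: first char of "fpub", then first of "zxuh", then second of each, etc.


String 1: 'fpub'
String 2: 'zxuh'
Operation: alternate characters
Pairs: 'f'+'z', 'p'+'x', 'u'+'u', 'b'+'h'
Result: fzpxuubh


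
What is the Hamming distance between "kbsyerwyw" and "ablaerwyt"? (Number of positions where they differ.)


String 1: 'kbsyerwyw'
String 2: 'ablaerwyt'
Compare each position: pos 0: 'k'!='a', pos 1: 'b'=='b', pos 2: 's'!='l', pos 3: 'y'!='a', pos 4: 'e'=='e', pos 5: 'r'=='r', pos 6: 'w'=='w', pos 7: 'y'=='y', pos 8: 'w'!='t'
Differing positions: 4
Hamming distance: 4


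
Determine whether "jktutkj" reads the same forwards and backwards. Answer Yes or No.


Input string: 'jktutkj'
Reversed: 'jktutkj'
Compare pairs: s[0]='j' vs s[6]='j' (match), s[1]='k' vs s[5]='k' (match), s[2]='t' vs s[4]='t' (match)
Palindrome: Yes


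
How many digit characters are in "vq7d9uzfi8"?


Input string: 'vq7d9uzfi8'
Operation: count digit characters (0-9)
Scan: 'v', 'q', '7'(digit), 'd', '9'(digit), 'u', 'z', 'f', 'i', '8'(digit)
Digits found: 3
Result: 3


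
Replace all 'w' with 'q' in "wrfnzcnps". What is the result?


Input string: 'wrfnzcnps'
Operation: replace 'w' with 'q'
Positions of 'w': 0
After replacement: qrfnzcnps


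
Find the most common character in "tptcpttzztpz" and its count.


Input: 'tptcpttzztpz'
Operation: tally each character
Counts: 'c':1, 'p':3, 't':5, 'z':3
Maximum: 't' appears 5 times


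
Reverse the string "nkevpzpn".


Input string: 'nkevpzpn'
Operation: reverse character order
Original order: 'n' -> 'k' -> 'e' -> 'v' -> 'p' -> 'z' -> 'p' -> 'n'
Reversed order: 'n' -> 'p' -> 'z' -> 'p' -> 'v' -> 'e' -> 'k' -> 'n'
Result: npzpvekn


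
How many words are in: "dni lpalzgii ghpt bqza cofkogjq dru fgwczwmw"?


Input string: 'dni lpalzgii ghpt bqza cofkogjq dru fgwczwmw'
Operation: split by spaces
Words found: 'dni', 'lpalzgii', 'ghpt', 'bqza', 'cofkogjq', 'dru', 'fgwczwmw'
Word count: 7


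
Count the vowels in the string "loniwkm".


Input string: 'loniwkm'
Operation: count vowels (a, e, i, o, u)
Scan: s[0]='l', s[1]='o' (vowel), s[2]='n', s[3]='i' (vowel), s[4]='w', s[5]='k', s[6]='m'
Vowels found: 2
Result: 2


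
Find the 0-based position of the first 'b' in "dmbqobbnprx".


Input string: 'dmbqobbnprx'
Target: 'b'
Scanning left to right: s[0]='d', s[1]='m', s[2]='b'
First match at index: 2


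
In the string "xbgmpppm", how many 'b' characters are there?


Input string: 'xbgmpppm'
Target character: 'b'
Scan each position: s[1]='b'
Matches found at indices: 1
Total: 1


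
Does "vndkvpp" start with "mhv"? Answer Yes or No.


Input string: 'vndkvpp'
Prefix to check: 'mhv'
First 3 characters of input: 'vnd'
Match: False
Result: No


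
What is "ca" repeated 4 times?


Input string: 'ca'
Operation: repeat 4 times
Concatenation: 'ca' + 'ca' + 'ca' + 'ca'
Result: cacacaca


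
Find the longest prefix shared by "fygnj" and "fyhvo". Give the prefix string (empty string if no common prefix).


String 1: 'fygnj'
String 2: 'fyhvo'
Compare position by position:
pos 0: 'f' vs 'f' match
pos 1: 'y' vs 'y' match
pos 2: 'g' vs 'h' differ -> stop
Longest common prefix: "fy" (length 2)


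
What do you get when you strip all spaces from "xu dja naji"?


Input string: 'xu dja naji'
Operation: remove all spaces
Words: 'xu', 'dja', 'naji'
Join without spaces: xudjanaji


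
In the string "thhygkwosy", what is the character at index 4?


Input string: 'thhygkwosy'
Operation: get character at index 4
Index mapping: s[0]='t', s[1]='h', s[2]='h', s[3]='y', s[4]='g'
Result: 'g'


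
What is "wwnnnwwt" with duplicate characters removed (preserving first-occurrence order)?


Input: 'wwnnnwwt'
Operation: keep first occurrence of each character
Scan: s[0]='w' new -> keep; s[1]='w' seen -> skip; s[2]='n' new -> keep; s[3]='n' seen -> skip; s[4]='n' seen -> skip; s[5]='w' seen -> skip; s[6]='w' seen -> skip; s[7]='t' new -> keep
Result: wnt


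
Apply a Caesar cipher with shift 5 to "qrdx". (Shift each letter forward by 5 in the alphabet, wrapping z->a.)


Input: 'qrdx', shift = 5
Operation: for each letter, (position + 5) mod 26
Mapping: 'q'(16+5=21)->'v', 'r'(17+5=22)->'w', 'd'(3+5=8)->'i', 'x'(23+5=28, 28 mod 26=2)->'c'
Result: vwic


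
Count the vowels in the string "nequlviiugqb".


Input string: 'nequlviiugqb'
Operation: count vowels (a, e, i, o, u)
Scan: s[0]='n', s[1]='e' (vowel), s[2]='q', s[3]='u' (vowel), s[4]='l', s[5]='v', s[6]='i' (vowel), s[7]='i' (vowel), s[8]='u' (vowel), s[9]='g', s[10]='q', s[11]='b'
Vowels found: 5
Result: 5


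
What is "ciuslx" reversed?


Input string: 'ciuslx'
Operation: reverse character order
Original order: 'c' -> 'i' -> 'u' -> 's' -> 'l' -> 'x'
Reversed order: 'x' -> 'l' -> 's' -> 'u' -> 'i' -> 'c'
Result: xlsuic


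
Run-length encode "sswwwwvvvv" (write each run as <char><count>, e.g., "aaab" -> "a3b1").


Input: 'sswwwwvvvv'
Operation: identify consecutive runs
Runs: 'ss' -> s2, 'wwww' -> w4, 'vvvv' -> v4
Encoded: s2w4v4


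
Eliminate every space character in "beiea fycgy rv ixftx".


Input string: 'beiea fycgy rv ixftx'
Operation: remove all spaces
Words: 'beiea', 'fycgy', 'rv', 'ixftx'
Join without spaces: beieafycgyrvixftx


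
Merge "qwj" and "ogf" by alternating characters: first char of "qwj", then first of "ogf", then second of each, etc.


String 1: 'qwj'
String 2: 'ogf'
Operation: alternate characters
Pairs: 'q'+'o', 'w'+'g', 'j'+'f'
Result: qowgjf


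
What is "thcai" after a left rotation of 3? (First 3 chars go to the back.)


Input: 'thcai', shift = 3
Operation: split at index 3 and swap parts
Front part s[0:3] = 'thc'
Back part s[3:] = 'ai'
Rotated = back + front = 'ai' + 'thc'
Result: aithc


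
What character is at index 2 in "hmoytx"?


Input string: 'hmoytx'
Operation: get character at index 2
Index mapping: s[0]='h', s[1]='m', s[2]='o'
Result: 'o'


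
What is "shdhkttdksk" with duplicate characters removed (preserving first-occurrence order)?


Input: 'shdhkttdksk'
Operation: keep first occurrence of each character
Scan: s[0]='s' new -> keep; s[1]='h' new -> keep; s[2]='d' new -> keep; s[3]='h' seen -> skip; s[4]='k' new -> keep; s[5]='t' new -> keep; s[6]='t' seen -> skip; s[7]='d' seen -> skip; s[8]='k' seen -> skip; s[9]='s' seen -> skip; s[10]='k' seen -> skip
Result: shdkt


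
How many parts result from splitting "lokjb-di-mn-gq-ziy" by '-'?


Input string: 'lokjb-di-mn-gq-ziy'
Delimiter: '-'
Split result: 'lokjb', 'di', 'mn', 'gq', 'ziy'
Number of parts: 5


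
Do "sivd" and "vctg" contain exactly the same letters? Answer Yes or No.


String 1: 'sivd' -> sorted: 'disv'
String 2: 'vctg' -> sorted: 'cgtv'
Compare sorted forms: 'disv' != 'cgtv'
Anagram: No


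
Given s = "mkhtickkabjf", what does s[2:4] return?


Input string: 'mkhtickkabjf'
Operation: slice [2:4]
Extract characters: s[2]='h', s[3]='t'
Result: ht


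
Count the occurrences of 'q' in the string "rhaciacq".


Input string: 'rhaciacq'
Target character: 'q'
Scan each position: s[7]='q'
Matches found at indices: 7
Total: 1


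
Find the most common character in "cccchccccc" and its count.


Input: 'cccchccccc'
Operation: tally each character
Counts: 'c':9, 'h':1
Maximum: 'c' appears 9 times


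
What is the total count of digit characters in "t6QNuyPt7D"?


Input string: 't6QNuyPt7D'
Operation: count digit characters (0-9)
Scan: 't', '6'(digit), 'Q', 'N', 'u', 'y', 'P', 't', '7'(digit), 'D'
Digits found: 2
Result: 2


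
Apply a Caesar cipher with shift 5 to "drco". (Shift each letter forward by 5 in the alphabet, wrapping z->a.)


Input: 'drco', shift = 5
Operation: for each letter, (position + 5) mod 26
Mapping: 'd'(3+5=8)->'i', 'r'(17+5=22)->'w', 'c'(2+5=7)->'h', 'o'(14+5=19)->'t'
Result: iwht


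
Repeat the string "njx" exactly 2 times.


Input string: 'njx'
Operation: repeat 2 times
Concatenation: 'njx' + 'njx'
Result: njxnjx


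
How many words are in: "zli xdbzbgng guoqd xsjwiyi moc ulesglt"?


Input string: 'zli xdbzbgng guoqd xsjwiyi moc ulesglt'
Operation: split by spaces
Words found: 'zli', 'xdbzbgng', 'guoqd', 'xsjwiyi', 'moc', 'ulesglt'
Word count: 6


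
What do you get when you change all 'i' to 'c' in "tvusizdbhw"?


Input string: 'tvusizdbhw'
Operation: replace 'i' with 'c'
Positions of 'i': 4
After replacement: tvusczdbhw


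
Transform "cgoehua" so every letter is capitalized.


Input string: 'cgoehua'
Operation: convert each letter to uppercase
Mapping: 'c'->'C', 'g'->'G', 'o'->'O', 'e'->'E', 'h'->'H', 'u'->'U', 'a'->'A'
Result: CGOEHUA


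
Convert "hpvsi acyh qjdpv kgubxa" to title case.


Input string: 'hpvsi acyh qjdpv kgubxa'
Operation: capitalize first letter of each word
Word transformations: 'hpvsi'->'Hpvsi', 'acyh'->'Acyh', 'qjdpv'->'Qjdpv', 'kgubxa'->'Kgubxa'
Result: Hpvsi Acyh Qjdpv Kgubxa


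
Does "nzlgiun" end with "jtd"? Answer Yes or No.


Input string: 'nzlgiun'
Suffix to check: 'jtd'
Last 3 characters of input: 'iun'
Match: False
Result: No


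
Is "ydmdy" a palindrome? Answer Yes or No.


Input string: 'ydmdy'
Reversed: 'ydmdy'
Compare pairs: s[0]='y' vs s[4]='y' (match), s[1]='d' vs s[3]='d' (match)
Palindrome: Yes


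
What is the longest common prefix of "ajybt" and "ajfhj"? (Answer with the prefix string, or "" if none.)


String 1: 'ajybt'
String 2: 'ajfhj'
Compare position by position:
pos 0: 'a' vs 'a' match
pos 1: 'j' vs 'j' match
pos 2: 'y' vs 'f' differ -> stop
Longest common prefix: "aj" (length 2)


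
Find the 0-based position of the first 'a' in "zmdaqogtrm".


Input string: 'zmdaqogtrm'
Target: 'a'
Scanning left to right: s[0]='z', s[1]='m', s[2]='d', s[3]='a'
First match at index: 3


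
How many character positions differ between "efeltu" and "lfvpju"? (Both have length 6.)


String 1: 'efeltu'
String 2: 'lfvpju'
Compare each position: pos 0: 'e'!='l', pos 1: 'f'=='f', pos 2: 'e'!='v', pos 3: 'l'!='p', pos 4: 't'!='j', pos 5: 'u'=='u'
Differing positions: 4
Hamming distance: 4


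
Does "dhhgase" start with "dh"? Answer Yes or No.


Input string: 'dhhgase'
Prefix to check: 'dh'
First 2 characters of input: 'dh'
Match: True
Result: Yes


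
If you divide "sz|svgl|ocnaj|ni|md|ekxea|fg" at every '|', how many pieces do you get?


Input string: 'sz|svgl|ocnaj|ni|md|ekxea|fg'
Delimiter: '|'
Split result: 'sz', 'svgl', 'ocnaj', 'ni', 'md', 'ekxea', 'fg'
Number of parts: 7


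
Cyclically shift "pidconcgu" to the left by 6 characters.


Input: 'pidconcgu', shift = 6
Operation: split at index 6 and swap parts
Front part s[0:6] = 'pidcon'
Back part s[6:] = 'cgu'
Rotated = back + front = 'cgu' + 'pidcon'
Result: cgupidcon


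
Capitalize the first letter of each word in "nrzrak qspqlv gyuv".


Input string: 'nrzrak qspqlv gyuv'
Operation: capitalize first letter of each word
Word transformations: 'nrzrak'->'Nrzrak', 'qspqlv'->'Qspqlv', 'gyuv'->'Gyuv'
Result: Nrzrak Qspqlv Gyuv


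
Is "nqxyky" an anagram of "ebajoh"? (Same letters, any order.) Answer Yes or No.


String 1: 'ebajoh' -> sorted: 'abehjo'
String 2: 'nqxyky' -> sorted: 'knqxyy'
Compare sorted forms: 'abehjo' != 'knqxyy'
Anagram: No


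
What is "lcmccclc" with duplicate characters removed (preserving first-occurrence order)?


Input: 'lcmccclc'
Operation: keep first occurrence of each character
Scan: s[0]='l' new -> keep; s[1]='c' new -> keep; s[2]='m' new -> keep; s[3]='c' seen -> skip; s[4]='c' seen -> skip; s[5]='c' seen -> skip; s[6]='l' seen -> skip; s[7]='c' seen -> skip
Result: lcm


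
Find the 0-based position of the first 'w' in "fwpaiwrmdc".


Input string: 'fwpaiwrmdc'
Target: 'w'
Scanning left to right: s[0]='f', s[1]='w'
First match at index: 1


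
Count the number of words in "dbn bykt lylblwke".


Input string: 'dbn bykt lylblwke'
Operation: split by spaces
Words found: 'dbn', 'bykt', 'lylblwke'
Word count: 3


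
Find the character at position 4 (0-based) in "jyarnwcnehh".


Input string: 'jyarnwcnehh'
Operation: get character at index 4
Index mapping: s[0]='j', s[1]='y', s[2]='a', s[3]='r', s[4]='n'
Result: 'n'


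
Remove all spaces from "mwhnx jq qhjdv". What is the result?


Input string: 'mwhnx jq qhjdv'
Operation: remove all spaces
Words: 'mwhnx', 'jq', 'qhjdv'
Join without spaces: mwhnxjqqhjdv


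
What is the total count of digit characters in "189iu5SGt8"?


Input string: '189iu5SGt8'
Operation: count digit characters (0-9)
Scan: '1'(digit), '8'(digit), '9'(digit), 'i', 'u', '5'(digit), 'S', 'G', 't', '8'(digit)
Digits found: 5
Result: 5


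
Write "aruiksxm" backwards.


Input string: 'aruiksxm'
Operation: reverse character order
Original order: 'a' -> 'r' -> 'u' -> 'i' -> 'k' -> 's' -> 'x' -> 'm'
Reversed order: 'm' -> 'x' -> 's' -> 'k' -> 'i' -> 'u' -> 'r' -> 'a'
Result: mxskiura


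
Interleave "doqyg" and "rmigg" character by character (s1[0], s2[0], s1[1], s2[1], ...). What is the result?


String 1: 'doqyg'
String 2: 'rmigg'
Operation: alternate characters
Pairs: 'd'+'r', 'o'+'m', 'q'+'i', 'y'+'g', 'g'+'g'
Result: dromqiyggg


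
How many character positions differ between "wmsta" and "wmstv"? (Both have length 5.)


String 1: 'wmsta'
String 2: 'wmstv'
Compare each position: pos 0: 'w'=='w', pos 1: 'm'=='m', pos 2: 's'=='s', pos 3: 't'=='t', pos 4: 'a'!='v'
Differing positions: 1
Hamming distance: 1


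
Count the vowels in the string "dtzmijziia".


Input string: 'dtzmijziia'
Operation: count vowels (a, e, i, o, u)
Scan: s[0]='d', s[1]='t', s[2]='z', s[3]='m', s[4]='i' (vowel), s[5]='j', s[6]='z', s[7]='i' (vowel), s[8]='i' (vowel), s[9]='a' (vowel)
Vowels found: 4
Result: 4


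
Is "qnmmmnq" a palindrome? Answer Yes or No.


Input string: 'qnmmmnq'
Reversed: 'qnmmmnq'
Compare pairs: s[0]='q' vs s[6]='q' (match), s[1]='n' vs s[5]='n' (match), s[2]='m' vs s[4]='m' (match)
Palindrome: Yes


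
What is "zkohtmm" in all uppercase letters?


Input string: 'zkohtmm'
Operation: convert each letter to uppercase
Mapping: 'z'->'Z', 'k'->'K', 'o'->'O', 'h'->'H', 't'->'T', 'm'->'M', 'm'->'M'
Result: ZKOHTMM


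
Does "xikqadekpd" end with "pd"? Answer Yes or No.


Input string: 'xikqadekpd'
Suffix to check: 'pd'
Last 2 characters of input: 'pd'
Match: True
Result: Yes


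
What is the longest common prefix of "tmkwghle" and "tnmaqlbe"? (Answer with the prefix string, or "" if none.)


String 1: 'tmkwghle'
String 2: 'tnmaqlbe'
Compare position by position:
pos 0: 't' vs 't' match
pos 1: 'm' vs 'n' differ -> stop
Longest common prefix: "t" (length 1)


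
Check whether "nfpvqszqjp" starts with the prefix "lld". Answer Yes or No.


Input string: 'nfpvqszqjp'
Prefix to check: 'lld'
First 3 characters of input: 'nfp'
Match: False
Result: No


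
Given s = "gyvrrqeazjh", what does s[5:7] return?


Input string: 'gyvrrqeazjh'
Operation: slice [5:7]
Extract characters: s[5]='q', s[6]='e'
Result: qe


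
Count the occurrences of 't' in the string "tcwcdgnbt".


Input string: 'tcwcdgnbt'
Target character: 't'
Scan each position: s[0]='t', s[8]='t'
Matches found at indices: 0, 8
Total: 2


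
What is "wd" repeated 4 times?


Input string: 'wd'
Operation: repeat 4 times
Concatenation: 'wd' + 'wd' + 'wd' + 'wd'
Result: wdwdwdwd


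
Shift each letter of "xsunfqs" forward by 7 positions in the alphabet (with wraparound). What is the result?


Input: 'xsunfqs', shift = 7
Operation: for each letter, (position + 7) mod 26
Mapping: 'x'(23+7=30, 30 mod 26=4)->'e', 's'(18+7=25)->'z', 'u'(20+7=27, 27 mod 26=1)->'b', 'n'(13+7=20)->'u', 'f'(5+7=12)->'m', 'q'(16+7=23)->'x', 's'(18+7=25)->'z'
Result: ezbumxz


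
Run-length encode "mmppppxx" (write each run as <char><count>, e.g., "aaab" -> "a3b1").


Input: 'mmppppxx'
Operation: identify consecutive runs
Runs: 'mm' -> m2, 'pppp' -> p4, 'xx' -> x2
Encoded: m2p4x2


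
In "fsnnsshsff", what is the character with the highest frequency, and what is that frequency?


Input: 'fsnnsshsff'
Operation: tally each character
Counts: 'f':3, 'h':1, 'n':2, 's':4
Maximum: 's' appears 4 times


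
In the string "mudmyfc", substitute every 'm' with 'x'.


Input string: 'mudmyfc'
Operation: replace 'm' with 'x'
Positions of 'm': 0, 3
After replacement: xudxyfc


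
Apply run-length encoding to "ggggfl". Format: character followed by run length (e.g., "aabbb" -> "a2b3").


Input: 'ggggfl'
Operation: identify consecutive runs
Runs: 'gggg' -> g4, 'f' -> f1, 'l' -> l1
Encoded: g4f1l1


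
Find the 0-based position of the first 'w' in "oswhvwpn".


Input string: 'oswhvwpn'
Target: 'w'
Scanning left to right: s[0]='o', s[1]='s', s[2]='w'
First match at index: 2


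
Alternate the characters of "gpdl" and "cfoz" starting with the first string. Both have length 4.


String 1: 'gpdl'
String 2: 'cfoz'
Operation: alternate characters
Pairs: 'g'+'c', 'p'+'f', 'd'+'o', 'l'+'z'
Result: gcpfdolz


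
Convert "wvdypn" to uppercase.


Input string: 'wvdypn'
Operation: convert each letter to uppercase
Mapping: 'w'->'W', 'v'->'V', 'd'->'D', 'y'->'Y', 'p'->'P', 'n'->'N'
Result: WVDYPN


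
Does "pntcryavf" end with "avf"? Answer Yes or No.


Input string: 'pntcryavf'
Suffix to check: 'avf'
Last 3 characters of input: 'avf'
Match: True
Result: Yes


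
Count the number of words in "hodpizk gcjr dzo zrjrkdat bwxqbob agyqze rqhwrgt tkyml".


Input string: 'hodpizk gcjr dzo zrjrkdat bwxqbob agyqze rqhwrgt tkyml'
Operation: split by spaces
Words found: 'hodpizk', 'gcjr', 'dzo', 'zrjrkdat', 'bwxqbob', 'agyqze', 'rqhwrgt', 'tkyml'
Word count: 8


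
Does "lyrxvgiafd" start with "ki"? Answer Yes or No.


Input string: 'lyrxvgiafd'
Prefix to check: 'ki'
First 2 characters of input: 'ly'
Match: False
Result: No


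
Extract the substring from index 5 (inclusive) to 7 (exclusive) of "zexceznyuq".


Input string: 'zexceznyuq'
Operation: slice [5:7]
Extract characters: s[5]='z', s[6]='n'
Result: zn


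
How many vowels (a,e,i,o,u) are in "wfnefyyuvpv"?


Input string: 'wfnefyyuvpv'
Operation: count vowels (a, e, i, o, u)
Scan: s[0]='w', s[1]='f', s[2]='n', s[3]='e' (vowel), s[4]='f', s[5]='y', s[6]='y', s[7]='u' (vowel), s[8]='v', s[9]='p', s[10]='v'
Vowels found: 2
Result: 2


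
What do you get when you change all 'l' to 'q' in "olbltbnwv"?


Input string: 'olbltbnwv'
Operation: replace 'l' with 'q'
Positions of 'l': 1, 3
After replacement: oqbqtbnwv


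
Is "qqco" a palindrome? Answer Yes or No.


Input string: 'qqco'
Reversed: 'ocqq'
Compare pairs: s[0]='q' vs s[3]='o' (mismatch), s[1]='q' vs s[2]='c' (mismatch)
Palindrome: No


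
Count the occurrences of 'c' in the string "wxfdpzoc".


Input string: 'wxfdpzoc'
Target character: 'c'
Scan each position: s[7]='c'
Matches found at indices: 7
Total: 1


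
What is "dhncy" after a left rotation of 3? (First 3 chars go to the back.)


Input: 'dhncy', shift = 3
Operation: split at index 3 and swap parts
Front part s[0:3] = 'dhn'
Back part s[3:] = 'cy'
Rotated = back + front = 'cy' + 'dhn'
Result: cydhn


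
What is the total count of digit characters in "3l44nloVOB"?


Input string: '3l44nloVOB'
Operation: count digit characters (0-9)
Scan: '3'(digit), 'l', '4'(digit), '4'(digit), 'n', 'l', 'o', 'V', 'O', 'B'
Digits found: 3
Result: 3


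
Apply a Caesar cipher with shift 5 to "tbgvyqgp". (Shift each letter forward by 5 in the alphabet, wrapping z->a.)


Input: 'tbgvyqgp', shift = 5
Operation: for each letter, (position + 5) mod 26
Mapping: 't'(19+5=24)->'y', 'b'(1+5=6)->'g', 'g'(6+5=11)->'l', 'v'(21+5=26, 26 mod 26=0)->'a', 'y'(24+5=29, 29 mod 26=3)->'d', 'q'(16+5=21)->'v', 'g'(6+5=11)->'l', 'p'(15+5=20)->'u'
Result: ygladvlu


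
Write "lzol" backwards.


Input string: 'lzol'
Operation: reverse character order
Original order: 'l' -> 'z' -> 'o' -> 'l'
Reversed order: 'l' -> 'o' -> 'z' -> 'l'
Result: lozl


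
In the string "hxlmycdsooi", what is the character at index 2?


Input string: 'hxlmycdsooi'
Operation: get character at index 2
Index mapping: s[0]='h', s[1]='x', s[2]='l'
Result: 'l'


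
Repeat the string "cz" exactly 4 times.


Input string: 'cz'
Operation: repeat 4 times
Concatenation: 'cz' + 'cz' + 'cz' + 'cz'
Result: czczczcz


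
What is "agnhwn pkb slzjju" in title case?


Input string: 'agnhwn pkb slzjju'
Operation: capitalize first letter of each word
Word transformations: 'agnhwn'->'Agnhwn', 'pkb'->'Pkb', 'slzjju'->'Slzjju'
Result: Agnhwn Pkb Slzjju


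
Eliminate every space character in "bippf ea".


Input string: 'bippf ea'
Operation: remove all spaces
Words: 'bippf', 'ea'
Join without spaces: bippfea


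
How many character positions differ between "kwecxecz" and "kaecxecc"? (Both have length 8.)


String 1: 'kwecxecz'
String 2: 'kaecxecc'
Compare each position: pos 0: 'k'=='k', pos 1: 'w'!='a', pos 2: 'e'=='e', pos 3: 'c'=='c', pos 4: 'x'=='x', pos 5: 'e'=='e', pos 6: 'c'=='c', pos 7: 'z'!='c'
Differing positions: 2
Hamming distance: 2


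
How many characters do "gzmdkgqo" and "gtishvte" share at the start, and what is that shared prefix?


String 1: 'gzmdkgqo'
String 2: 'gtishvte'
Compare position by position:
pos 0: 'g' vs 'g' match
pos 1: 'z' vs 't' differ -> stop
Longest common prefix: "g" (length 1)


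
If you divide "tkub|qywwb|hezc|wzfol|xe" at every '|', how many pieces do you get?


Input string: 'tkub|qywwb|hezc|wzfol|xe'
Delimiter: '|'
Split result: 'tkub', 'qywwb', 'hezc', 'wzfol', 'xe'
Number of parts: 5


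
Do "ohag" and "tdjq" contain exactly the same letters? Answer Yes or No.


String 1: 'ohag' -> sorted: 'agho'
String 2: 'tdjq' -> sorted: 'djqt'
Compare sorted forms: 'agho' != 'djqt'
Anagram: No


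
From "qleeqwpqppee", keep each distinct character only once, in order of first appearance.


Input: 'qleeqwpqppee'
Operation: keep first occurrence of each character
Scan: s[0]='q' new -> keep; s[1]='l' new -> keep; s[2]='e' new -> keep; s[3]='e' seen -> skip; s[4]='q' seen -> skip; s[5]='w' new -> keep; s[6]='p' new -> keep; s[7]='q' seen -> skip; s[8]='p' seen -> skip; s[9]='p' seen -> skip; s[10]='e' seen -> skip; s[11]='e' seen -> skip
Result: qlewp


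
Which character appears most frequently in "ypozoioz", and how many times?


Input: 'ypozoioz'
Operation: tally each character
Counts: 'i':1, 'o':3, 'p':1, 'y':1, 'z':2
Maximum: 'o' appears 3 times


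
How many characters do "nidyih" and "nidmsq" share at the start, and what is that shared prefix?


String 1: 'nidyih'
String 2: 'nidmsq'
Compare position by position:
pos 0: 'n' vs 'n' match
pos 1: 'i' vs 'i' match
pos 2: 'd' vs 'd' match
pos 3: 'y' vs 'm' differ -> stop
Longest common prefix: "nid" (length 3)


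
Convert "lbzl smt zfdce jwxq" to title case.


Input string: 'lbzl smt zfdce jwxq'
Operation: capitalize first letter of each word
Word transformations: 'lbzl'->'Lbzl', 'smt'->'Smt', 'zfdce'->'Zfdce', 'jwxq'->'Jwxq'
Result: Lbzl Smt Zfdce Jwxq


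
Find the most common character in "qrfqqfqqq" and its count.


Input: 'qrfqqfqqq'
Operation: tally each character
Counts: 'f':2, 'q':6, 'r':1
Maximum: 'q' appears 6 times


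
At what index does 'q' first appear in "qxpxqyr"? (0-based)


Input string: 'qxpxqyr'
Target: 'q'
Scanning left to right: s[0]='q'
First match at index: 0


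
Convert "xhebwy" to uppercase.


Input string: 'xhebwy'
Operation: convert each letter to uppercase
Mapping: 'x'->'X', 'h'->'H', 'e'->'E', 'b'->'B', 'w'->'W', 'y'->'Y'
Result: XHEBWY


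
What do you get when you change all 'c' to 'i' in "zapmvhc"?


Input string: 'zapmvhc'
Operation: replace 'c' with 'i'
Positions of 'c': 6
After replacement: zapmvhi


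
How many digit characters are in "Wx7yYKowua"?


Input string: 'Wx7yYKowua'
Operation: count digit characters (0-9)
Scan: 'W', 'x', '7'(digit), 'y', 'Y', 'K', 'o', 'w', 'u', 'a'
Digits found: 1
Result: 1


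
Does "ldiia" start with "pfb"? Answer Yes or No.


Input string: 'ldiia'
Prefix to check: 'pfb'
First 3 characters of input: 'ldi'
Match: False
Result: No


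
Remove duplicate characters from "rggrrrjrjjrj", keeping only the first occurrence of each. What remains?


Input: 'rggrrrjrjjrj'
Operation: keep first occurrence of each character
Scan: s[0]='r' new -> keep; s[1]='g' new -> keep; s[2]='g' seen -> skip; s[3]='r' seen -> skip; s[4]='r' seen -> skip; s[5]='r' seen -> skip; s[6]='j' new -> keep; s[7]='r' seen -> skip; s[8]='j' seen -> skip; s[9]='j' seen -> skip; s[10]='r' seen -> skip; s[11]='j' seen -> skip
Result: rgj


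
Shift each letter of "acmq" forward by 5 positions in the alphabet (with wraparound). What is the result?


Input: 'acmq', shift = 5
Operation: for each letter, (position + 5) mod 26
Mapping: 'a'(0+5=5)->'f', 'c'(2+5=7)->'h', 'm'(12+5=17)->'r', 'q'(16+5=21)->'v'
Result: fhrv


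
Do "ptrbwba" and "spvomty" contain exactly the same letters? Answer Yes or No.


String 1: 'ptrbwba' -> sorted: 'abbprtw'
String 2: 'spvomty' -> sorted: 'mopstvy'
Compare sorted forms: 'abbprtw' != 'mopstvy'
Anagram: No


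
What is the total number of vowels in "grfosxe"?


Input string: 'grfosxe'
Operation: count vowels (a, e, i, o, u)
Scan: s[0]='g', s[1]='r', s[2]='f', s[3]='o' (vowel), s[4]='s', s[5]='x', s[6]='e' (vowel)
Vowels found: 2
Result: 2


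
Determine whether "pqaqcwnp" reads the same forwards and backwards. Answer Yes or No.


Input string: 'pqaqcwnp'
Reversed: 'pnwcqaqp'
Compare pairs: s[0]='p' vs s[7]='p' (match), s[1]='q' vs s[6]='n' (mismatch), s[2]='a' vs s[5]='w' (mismatch), s[3]='q' vs s[4]='c' (mismatch)
Palindrome: No


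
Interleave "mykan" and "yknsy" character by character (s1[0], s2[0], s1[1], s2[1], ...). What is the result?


String 1: 'mykan'
String 2: 'yknsy'
Operation: alternate characters
Pairs: 'm'+'y', 'y'+'k', 'k'+'n', 'a'+'s', 'n'+'y'
Result: myykknasny


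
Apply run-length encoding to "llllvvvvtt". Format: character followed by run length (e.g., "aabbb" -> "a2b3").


Input: 'llllvvvvtt'
Operation: identify consecutive runs
Runs: 'llll' -> l4, 'vvvv' -> v4, 'tt' -> t2
Encoded: l4v4t2


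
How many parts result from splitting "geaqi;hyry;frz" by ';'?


Input string: 'geaqi;hyry;frz'
Delimiter: ';'
Split result: 'geaqi', 'hyry', 'frz'
Number of parts: 3


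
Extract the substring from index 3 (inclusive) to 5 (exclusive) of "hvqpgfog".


Input string: 'hvqpgfog'
Operation: slice [3:5]
Extract characters: s[3]='p', s[4]='g'
Result: pg


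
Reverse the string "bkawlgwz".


Input string: 'bkawlgwz'
Operation: reverse character order
Original order: 'b' -> 'k' -> 'a' -> 'w' -> 'l' -> 'g' -> 'w' -> 'z'
Reversed order: 'z' -> 'w' -> 'g' -> 'l' -> 'w' -> 'a' -> 'k' -> 'b'
Result: zwglwakb


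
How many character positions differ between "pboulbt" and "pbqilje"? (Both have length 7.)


String 1: 'pboulbt'
String 2: 'pbqilje'
Compare each position: pos 0: 'p'=='p', pos 1: 'b'=='b', pos 2: 'o'!='q', pos 3: 'u'!='i', pos 4: 'l'=='l', pos 5: 'b'!='j', pos 6: 't'!='e'
Differing positions: 4
Hamming distance: 4


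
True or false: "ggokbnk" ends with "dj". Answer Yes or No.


Input string: 'ggokbnk'
Suffix to check: 'dj'
Last 2 characters of input: 'nk'
Match: False
Result: No


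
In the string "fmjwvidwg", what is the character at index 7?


Input string: 'fmjwvidwg'
Operation: get character at index 7
Index mapping: s[0]='f', s[1]='m', s[2]='j', s[3]='w', s[4]='v', s[5]='i', s[6]='d', s[7]='w'
Result: 'w'


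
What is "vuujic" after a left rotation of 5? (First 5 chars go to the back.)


Input: 'vuujic', shift = 5
Operation: split at index 5 and swap parts
Front part s[0:5] = 'vuuji'
Back part s[5:] = 'c'
Rotated = back + front = 'c' + 'vuuji'
Result: cvuuji


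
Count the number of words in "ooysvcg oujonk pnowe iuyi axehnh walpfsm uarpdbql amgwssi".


Input string: 'ooysvcg oujonk pnowe iuyi axehnh walpfsm uarpdbql amgwssi'
Operation: split by spaces
Words found: 'ooysvcg', 'oujonk', 'pnowe', 'iuyi', 'axehnh', 'walpfsm', 'uarpdbql', 'amgwssi'
Word count: 8
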